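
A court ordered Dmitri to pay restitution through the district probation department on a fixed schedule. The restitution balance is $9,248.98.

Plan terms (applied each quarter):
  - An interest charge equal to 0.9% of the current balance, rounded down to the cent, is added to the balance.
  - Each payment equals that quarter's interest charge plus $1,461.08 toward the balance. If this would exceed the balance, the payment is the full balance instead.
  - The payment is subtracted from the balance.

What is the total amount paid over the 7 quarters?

Quarter 1: $9,248.98 +$83.24 interest = $9,332.22; pay $1,544.32 → $7,787.90
Quarter 2: $7,787.90 +$70.09 interest = $7,857.99; pay $1,531.17 → $6,326.82
Quarter 3: $6,326.82 +$56.94 interest = $6,383.76; pay $1,518.02 → $4,865.74
Quarter 4: $4,865.74 +$43.79 interest = $4,909.53; pay $1,504.87 → $3,404.66
Quarter 5: $3,404.66 +$30.64 interest = $3,435.30; pay $1,491.72 → $1,943.58
Quarter 6: $1,943.58 +$17.49 interest = $1,961.07; pay $1,478.57 → $482.50
Quarter 7: $482.50 +$4.34 interest = $486.84; pay $486.84 → $0.00
Total paid: $9,555.51

$9,555.51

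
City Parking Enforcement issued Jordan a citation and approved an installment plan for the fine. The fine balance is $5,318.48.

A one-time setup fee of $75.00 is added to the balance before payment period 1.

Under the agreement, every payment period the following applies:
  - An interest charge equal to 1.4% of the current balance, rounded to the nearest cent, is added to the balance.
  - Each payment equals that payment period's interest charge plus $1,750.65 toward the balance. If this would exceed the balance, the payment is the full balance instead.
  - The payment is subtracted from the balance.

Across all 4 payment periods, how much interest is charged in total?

$154.98

Payment period 1: $5,393.48 +$75.51 interest = $5,468.99; pay $1,826.16 → $3,642.83
Payment period 2: $3,642.83 +$51.00 interest = $3,693.83; pay $1,801.65 → $1,892.18
Payment period 3: $1,892.18 +$26.49 interest = $1,918.67; pay $1,777.14 → $141.53
Payment period 4: $141.53 +$1.98 interest = $143.51; pay $143.51 → $0.00
Total interest: $75.51 + $51.00 + $26.49 + $1.98 = $154.98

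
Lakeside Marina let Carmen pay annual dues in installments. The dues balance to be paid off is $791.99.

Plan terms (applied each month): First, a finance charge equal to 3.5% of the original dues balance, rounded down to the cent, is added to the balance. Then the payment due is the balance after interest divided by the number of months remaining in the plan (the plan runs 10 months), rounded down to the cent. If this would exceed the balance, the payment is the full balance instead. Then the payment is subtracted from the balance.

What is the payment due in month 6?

# | Opening | Interest | Payment | End bal
1 | $791.99 | $27.71 | $81.97 | $737.73
2 | $737.73 | $27.71 | $85.04 | $680.40
3 | $680.40 | $27.71 | $88.51 | $619.60
4 | $619.60 | $27.71 | $92.47 | $554.84
5 | $554.84 | $27.71 | $97.09 | $485.46
6 | $485.46 | $27.71 | $102.63 | $410.54

$102.63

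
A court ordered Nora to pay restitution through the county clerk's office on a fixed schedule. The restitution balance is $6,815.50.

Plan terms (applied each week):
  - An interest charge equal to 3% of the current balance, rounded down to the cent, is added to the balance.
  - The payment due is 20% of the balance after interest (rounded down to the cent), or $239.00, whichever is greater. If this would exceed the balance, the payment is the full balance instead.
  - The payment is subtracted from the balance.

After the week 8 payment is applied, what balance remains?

Week 1: opening $6,815.50; interest $204.46 → $7,019.96; payment $1,403.99; balance $5,615.97
Week 2: opening $5,615.97; interest $168.47 → $5,784.44; payment $1,156.88; balance $4,627.56
Week 3: opening $4,627.56; interest $138.82 → $4,766.38; payment $953.27; balance $3,813.11
Week 4: opening $3,813.11; interest $114.39 → $3,927.50; payment $785.50; balance $3,142.00
Week 5: opening $3,142.00; interest $94.26 → $3,236.26; payment $647.25; balance $2,589.01
Week 6: opening $2,589.01; interest $77.67 → $2,666.68; payment $533.33; balance $2,133.35
Week 7: opening $2,133.35; interest $64.00 → $2,197.35; payment $439.47; balance $1,757.88
Week 8: opening $1,757.88; interest $52.73 → $1,810.61; payment $362.12; balance $1,448.49

$1,448.49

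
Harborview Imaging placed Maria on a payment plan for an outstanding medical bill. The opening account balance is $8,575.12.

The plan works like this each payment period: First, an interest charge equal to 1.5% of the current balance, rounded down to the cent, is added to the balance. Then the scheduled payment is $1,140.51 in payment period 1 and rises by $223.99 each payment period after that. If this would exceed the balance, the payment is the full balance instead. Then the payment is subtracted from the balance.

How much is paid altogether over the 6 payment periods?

Payment period 1: opening $8,575.12; interest $128.62 → $8,703.74; payment $1,140.51; balance $7,563.23
Payment period 2: opening $7,563.23; interest $113.44 → $7,676.67; payment $1,364.50; balance $6,312.17
Payment period 3: opening $6,312.17; interest $94.68 → $6,406.85; payment $1,588.49; balance $4,818.36
Payment period 4: opening $4,818.36; interest $72.27 → $4,890.63; payment $1,812.48; balance $3,078.15
Payment period 5: opening $3,078.15; interest $46.17 → $3,124.32; payment $2,036.47; balance $1,087.85
Payment period 6: opening $1,087.85; interest $16.31 → $1,104.16; payment $1,104.16; balance $0.00
Total paid: $9,046.61

$9,046.61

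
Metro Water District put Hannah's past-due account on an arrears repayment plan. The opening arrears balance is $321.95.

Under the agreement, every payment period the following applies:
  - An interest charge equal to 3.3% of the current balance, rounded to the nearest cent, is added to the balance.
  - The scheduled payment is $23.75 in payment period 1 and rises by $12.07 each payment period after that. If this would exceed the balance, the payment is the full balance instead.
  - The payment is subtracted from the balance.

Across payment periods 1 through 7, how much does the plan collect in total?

$372.29

# | Opening | Interest | Payment | End bal
1 | $321.95 | $10.62 | $23.75 | $308.82
2 | $308.82 | $10.19 | $35.82 | $283.19
3 | $283.19 | $9.35 | $47.89 | $244.65
4 | $244.65 | $8.07 | $59.96 | $192.76
5 | $192.76 | $6.36 | $72.03 | $127.09
6 | $127.09 | $4.19 | $84.10 | $47.18
7 | $47.18 | $1.56 | $48.74 | $0.00
Total paid: $372.29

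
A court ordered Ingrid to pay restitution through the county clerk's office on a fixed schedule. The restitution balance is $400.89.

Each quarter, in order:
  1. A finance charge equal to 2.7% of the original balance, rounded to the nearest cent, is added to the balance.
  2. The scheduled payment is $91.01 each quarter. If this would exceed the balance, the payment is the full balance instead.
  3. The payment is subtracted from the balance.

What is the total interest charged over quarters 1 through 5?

$54.10

# | Opening | Interest | Payment | End bal
1 | $400.89 | $10.82 | $91.01 | $320.70
2 | $320.70 | $10.82 | $91.01 | $240.51
3 | $240.51 | $10.82 | $91.01 | $160.32
4 | $160.32 | $10.82 | $91.01 | $80.13
5 | $80.13 | $10.82 | $90.95 | $0.00
Total interest: $10.82 + $10.82 + $10.82 + $10.82 + $10.82 = $54.10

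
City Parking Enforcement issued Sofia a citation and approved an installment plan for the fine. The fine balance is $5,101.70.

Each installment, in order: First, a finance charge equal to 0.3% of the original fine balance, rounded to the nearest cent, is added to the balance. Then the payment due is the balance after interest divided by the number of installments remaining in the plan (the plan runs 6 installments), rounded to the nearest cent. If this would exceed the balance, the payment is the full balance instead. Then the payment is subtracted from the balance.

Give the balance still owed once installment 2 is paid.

Installment 1: opening $5,101.70; interest $15.31 → $5,117.01; payment $852.84; balance $4,264.17
Installment 2: opening $4,264.17; interest $15.31 → $4,279.48; payment $855.90; balance $3,423.58

$3,423.58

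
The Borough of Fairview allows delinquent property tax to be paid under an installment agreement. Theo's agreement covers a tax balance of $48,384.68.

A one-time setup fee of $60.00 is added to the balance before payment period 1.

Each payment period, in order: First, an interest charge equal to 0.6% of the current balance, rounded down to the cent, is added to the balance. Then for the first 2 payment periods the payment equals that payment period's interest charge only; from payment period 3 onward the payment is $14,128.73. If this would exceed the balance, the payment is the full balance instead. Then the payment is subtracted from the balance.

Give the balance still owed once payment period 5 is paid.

$6,680.89

Payment period 1: opening $48,444.68; interest $290.66 → $48,735.34; payment $290.66; balance $48,444.68
Payment period 2: opening $48,444.68; interest $290.66 → $48,735.34; payment $290.66; balance $48,444.68
Payment period 3: opening $48,444.68; interest $290.66 → $48,735.34; payment $14,128.73; balance $34,606.61
Payment period 4: opening $34,606.61; interest $207.63 → $34,814.24; payment $14,128.73; balance $20,685.51
Payment period 5: opening $20,685.51; interest $124.11 → $20,809.62; payment $14,128.73; balance $6,680.89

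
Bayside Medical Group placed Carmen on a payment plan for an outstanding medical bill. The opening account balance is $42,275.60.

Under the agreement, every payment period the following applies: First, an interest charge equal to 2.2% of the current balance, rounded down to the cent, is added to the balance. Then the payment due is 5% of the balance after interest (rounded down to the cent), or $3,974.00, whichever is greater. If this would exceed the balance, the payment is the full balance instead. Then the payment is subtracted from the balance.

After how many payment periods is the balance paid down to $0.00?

Payment period 1: $42,275.60 +$930.06 interest = $43,205.66; pay $3,974.00 → $39,231.66
Payment period 2: $39,231.66 +$863.09 interest = $40,094.75; pay $3,974.00 → $36,120.75
Payment period 3: $36,120.75 +$794.65 interest = $36,915.40; pay $3,974.00 → $32,941.40
Payment period 4: $32,941.40 +$724.71 interest = $33,666.11; pay $3,974.00 → $29,692.11
Payment period 5: $29,692.11 +$653.22 interest = $30,345.33; pay $3,974.00 → $26,371.33
Payment period 6: $26,371.33 +$580.16 interest = $26,951.49; pay $3,974.00 → $22,977.49
Payment period 7: $22,977.49 +$505.50 interest = $23,482.99; pay $3,974.00 → $19,508.99
Payment period 8: $19,508.99 +$429.19 interest = $19,938.18; pay $3,974.00 → $15,964.18
Payment period 9: $15,964.18 +$351.21 interest = $16,315.39; pay $3,974.00 → $12,341.39
Payment period 10: $12,341.39 +$271.51 interest = $12,612.90; pay $3,974.00 → $8,638.90
Payment period 11: $8,638.90 +$190.05 interest = $8,828.95; pay $3,974.00 → $4,854.95
Payment period 12: $4,854.95 +$106.80 interest = $4,961.75; pay $3,974.00 → $987.75
Payment period 13: $987.75 +$21.73 interest = $1,009.48; pay $1,009.48 → $0.00
Balance reaches $0.00 in payment period 13.

13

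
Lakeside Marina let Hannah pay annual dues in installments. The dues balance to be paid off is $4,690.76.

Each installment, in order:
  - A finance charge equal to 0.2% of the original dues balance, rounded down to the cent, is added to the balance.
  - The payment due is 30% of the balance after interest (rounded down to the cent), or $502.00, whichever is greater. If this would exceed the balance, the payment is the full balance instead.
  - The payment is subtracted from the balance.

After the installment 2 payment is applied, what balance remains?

Installment 1: opening $4,690.76; interest $9.38 → $4,700.14; payment $1,410.04; balance $3,290.10
Installment 2: opening $3,290.10; interest $9.38 → $3,299.48; payment $989.84; balance $2,309.64

$2,309.64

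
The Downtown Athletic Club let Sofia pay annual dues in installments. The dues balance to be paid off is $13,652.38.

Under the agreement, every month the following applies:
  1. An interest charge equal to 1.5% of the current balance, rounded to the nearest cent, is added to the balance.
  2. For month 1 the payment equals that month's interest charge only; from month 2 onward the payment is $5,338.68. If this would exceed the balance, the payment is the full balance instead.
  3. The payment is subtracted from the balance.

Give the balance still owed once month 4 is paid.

Month 1: opening $13,652.38; interest $204.79 → $13,857.17; payment $204.79; balance $13,652.38
Month 2: opening $13,652.38; interest $204.79 → $13,857.17; payment $5,338.68; balance $8,518.49
Month 3: opening $8,518.49; interest $127.78 → $8,646.27; payment $5,338.68; balance $3,307.59
Month 4: opening $3,307.59; interest $49.61 → $3,357.20; payment $3,357.20; balance $0.00

$0.00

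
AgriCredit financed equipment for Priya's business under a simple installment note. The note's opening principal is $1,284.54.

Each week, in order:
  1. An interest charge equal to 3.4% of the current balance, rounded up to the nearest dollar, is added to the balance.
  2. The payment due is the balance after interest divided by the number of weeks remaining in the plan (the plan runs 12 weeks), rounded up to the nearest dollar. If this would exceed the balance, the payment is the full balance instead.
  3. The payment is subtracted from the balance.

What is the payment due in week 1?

# | Opening | Interest | Payment | End bal
1 | $1,284.54 | $44.00 | $111.00 | $1,217.54

$111.00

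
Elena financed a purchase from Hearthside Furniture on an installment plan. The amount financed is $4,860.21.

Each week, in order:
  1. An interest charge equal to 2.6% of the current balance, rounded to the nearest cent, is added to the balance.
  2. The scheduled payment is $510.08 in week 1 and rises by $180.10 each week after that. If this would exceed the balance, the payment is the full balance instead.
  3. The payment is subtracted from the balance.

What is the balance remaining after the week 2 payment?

$3,902.71

Week 1: $4,860.21 +$126.37 interest = $4,986.58; pay $510.08 → $4,476.50
Week 2: $4,476.50 +$116.39 interest = $4,592.89; pay $690.18 → $3,902.71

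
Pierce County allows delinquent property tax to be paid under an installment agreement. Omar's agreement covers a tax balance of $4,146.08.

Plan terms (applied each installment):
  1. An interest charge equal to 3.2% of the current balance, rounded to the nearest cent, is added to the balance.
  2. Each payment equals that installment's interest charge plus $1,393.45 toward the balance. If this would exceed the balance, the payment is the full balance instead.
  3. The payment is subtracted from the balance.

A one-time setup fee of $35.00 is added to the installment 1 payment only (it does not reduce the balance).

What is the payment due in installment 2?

Installment 1: opening $4,146.08; interest $132.67 → $4,278.75; payment $1,526.12 (+ $35.00 fee); balance $2,752.63
Installment 2: opening $2,752.63; interest $88.08 → $2,840.71; payment $1,481.53; balance $1,359.18

$1,481.53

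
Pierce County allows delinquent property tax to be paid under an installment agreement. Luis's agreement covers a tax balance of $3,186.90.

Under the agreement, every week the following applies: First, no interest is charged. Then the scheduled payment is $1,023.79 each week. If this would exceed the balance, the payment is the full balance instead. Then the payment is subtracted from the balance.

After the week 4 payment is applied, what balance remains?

Week 1: $3,186.90 − $1,023.79 → $2,163.11
Week 2: $2,163.11 − $1,023.79 → $1,139.32
Week 3: $1,139.32 − $1,023.79 → $115.53
Week 4: $115.53 − $115.53 → $0.00

$0.00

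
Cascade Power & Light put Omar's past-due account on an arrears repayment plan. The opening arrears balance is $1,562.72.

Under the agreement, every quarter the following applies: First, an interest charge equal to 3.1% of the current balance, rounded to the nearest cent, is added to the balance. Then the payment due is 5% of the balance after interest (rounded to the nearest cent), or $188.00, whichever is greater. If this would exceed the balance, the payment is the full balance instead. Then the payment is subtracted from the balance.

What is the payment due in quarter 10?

Quarter 1: $1,562.72 +$48.44 interest = $1,611.16; pay $188.00 → $1,423.16
Quarter 2: $1,423.16 +$44.12 interest = $1,467.28; pay $188.00 → $1,279.28
Quarter 3: $1,279.28 +$39.66 interest = $1,318.94; pay $188.00 → $1,130.94
Quarter 4: $1,130.94 +$35.06 interest = $1,166.00; pay $188.00 → $978.00
Quarter 5: $978.00 +$30.32 interest = $1,008.32; pay $188.00 → $820.32
Quarter 6: $820.32 +$25.43 interest = $845.75; pay $188.00 → $657.75
Quarter 7: $657.75 +$20.39 interest = $678.14; pay $188.00 → $490.14
Quarter 8: $490.14 +$15.19 interest = $505.33; pay $188.00 → $317.33
Quarter 9: $317.33 +$9.84 interest = $327.17; pay $188.00 → $139.17
Quarter 10: $139.17 +$4.31 interest = $143.48; pay $143.48 → $0.00

$143.48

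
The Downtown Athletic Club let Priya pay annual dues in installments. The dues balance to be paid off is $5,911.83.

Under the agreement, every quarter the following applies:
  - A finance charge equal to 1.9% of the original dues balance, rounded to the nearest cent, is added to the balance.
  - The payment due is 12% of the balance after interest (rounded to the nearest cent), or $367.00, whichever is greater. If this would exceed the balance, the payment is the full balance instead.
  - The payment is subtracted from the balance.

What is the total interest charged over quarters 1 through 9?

Quarter 1: opening $5,911.83; interest $112.32 → $6,024.15; payment $722.90; balance $5,301.25
Quarter 2: opening $5,301.25; interest $112.32 → $5,413.57; payment $649.63; balance $4,763.94
Quarter 3: opening $4,763.94; interest $112.32 → $4,876.26; payment $585.15; balance $4,291.11
Quarter 4: opening $4,291.11; interest $112.32 → $4,403.43; payment $528.41; balance $3,875.02
Quarter 5: opening $3,875.02; interest $112.32 → $3,987.34; payment $478.48; balance $3,508.86
Quarter 6: opening $3,508.86; interest $112.32 → $3,621.18; payment $434.54; balance $3,186.64
Quarter 7: opening $3,186.64; interest $112.32 → $3,298.96; payment $395.88; balance $2,903.08
Quarter 8: opening $2,903.08; interest $112.32 → $3,015.40; payment $367.00; balance $2,648.40
Quarter 9: opening $2,648.40; interest $112.32 → $2,760.72; payment $367.00; balance $2,393.72
Total interest: $112.32 + $112.32 + $112.32 + $112.32 + $112.32 + $112.32 + $112.32 + $112.32 + $112.32 = $1,010.88

$1,010.88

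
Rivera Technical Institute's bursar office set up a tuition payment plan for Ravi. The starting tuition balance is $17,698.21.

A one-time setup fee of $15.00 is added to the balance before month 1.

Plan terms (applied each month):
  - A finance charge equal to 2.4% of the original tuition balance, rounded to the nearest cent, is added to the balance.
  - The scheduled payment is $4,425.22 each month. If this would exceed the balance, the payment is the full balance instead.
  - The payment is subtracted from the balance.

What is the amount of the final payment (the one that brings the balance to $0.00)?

Month 1: opening $17,713.21; interest $424.76 → $18,137.97; payment $4,425.22; balance $13,712.75
Month 2: opening $13,712.75; interest $424.76 → $14,137.51; payment $4,425.22; balance $9,712.29
Month 3: opening $9,712.29; interest $424.76 → $10,137.05; payment $4,425.22; balance $5,711.83
Month 4: opening $5,711.83; interest $424.76 → $6,136.59; payment $4,425.22; balance $1,711.37
Month 5: opening $1,711.37; interest $424.76 → $2,136.13; payment $2,136.13; balance $0.00

$2,136.13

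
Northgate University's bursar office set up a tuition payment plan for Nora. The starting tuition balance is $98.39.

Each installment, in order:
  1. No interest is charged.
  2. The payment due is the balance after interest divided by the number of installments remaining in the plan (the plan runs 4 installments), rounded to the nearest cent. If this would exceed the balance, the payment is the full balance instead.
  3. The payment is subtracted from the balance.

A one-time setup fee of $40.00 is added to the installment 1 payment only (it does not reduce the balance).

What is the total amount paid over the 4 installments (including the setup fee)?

$138.39

Installment 1: opening $98.39; payment $24.60 (+ $40.00 fee); balance $73.79
Installment 2: opening $73.79; payment $24.60; balance $49.19
Installment 3: opening $49.19; payment $24.60; balance $24.59
Installment 4: opening $24.59; payment $24.59; balance $0.00
Total paid: $138.39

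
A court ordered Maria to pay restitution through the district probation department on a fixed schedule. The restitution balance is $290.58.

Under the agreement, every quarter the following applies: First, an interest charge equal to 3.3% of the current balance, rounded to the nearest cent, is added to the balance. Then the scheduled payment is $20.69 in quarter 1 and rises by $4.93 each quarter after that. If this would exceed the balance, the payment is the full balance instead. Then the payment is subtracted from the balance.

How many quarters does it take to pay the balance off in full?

Quarter 1: opening $290.58; interest $9.59 → $300.17; payment $20.69; balance $279.48
Quarter 2: opening $279.48; interest $9.22 → $288.70; payment $25.62; balance $263.08
Quarter 3: opening $263.08; interest $8.68 → $271.76; payment $30.55; balance $241.21
Quarter 4: opening $241.21; interest $7.96 → $249.17; payment $35.48; balance $213.69
Quarter 5: opening $213.69; interest $7.05 → $220.74; payment $40.41; balance $180.33
Quarter 6: opening $180.33; interest $5.95 → $186.28; payment $45.34; balance $140.94
Quarter 7: opening $140.94; interest $4.65 → $145.59; payment $50.27; balance $95.32
Quarter 8: opening $95.32; interest $3.15 → $98.47; payment $55.20; balance $43.27
Quarter 9: opening $43.27; interest $1.43 → $44.70; payment $44.70; balance $0.00
Balance reaches $0.00 in quarter 9.

9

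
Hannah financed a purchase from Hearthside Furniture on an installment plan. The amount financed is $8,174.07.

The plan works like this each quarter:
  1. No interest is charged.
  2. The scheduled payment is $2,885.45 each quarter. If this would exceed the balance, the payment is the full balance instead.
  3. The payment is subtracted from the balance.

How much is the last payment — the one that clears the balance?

# | Opening | Payment | End bal
1 | $8,174.07 | $2,885.45 | $5,288.62
2 | $5,288.62 | $2,885.45 | $2,403.17
3 | $2,403.17 | $2,403.17 | $0.00

$2,403.17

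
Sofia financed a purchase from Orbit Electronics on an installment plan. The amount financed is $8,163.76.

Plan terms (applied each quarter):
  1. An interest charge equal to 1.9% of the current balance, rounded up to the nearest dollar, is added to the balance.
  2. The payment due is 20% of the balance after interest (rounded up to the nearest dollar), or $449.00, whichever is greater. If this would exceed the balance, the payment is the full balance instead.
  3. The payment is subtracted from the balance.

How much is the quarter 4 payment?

Quarter 1: opening $8,163.76; interest $156.00 → $8,319.76; payment $1,664.00; balance $6,655.76
Quarter 2: opening $6,655.76; interest $127.00 → $6,782.76; payment $1,357.00; balance $5,425.76
Quarter 3: opening $5,425.76; interest $104.00 → $5,529.76; payment $1,106.00; balance $4,423.76
Quarter 4: opening $4,423.76; interest $85.00 → $4,508.76; payment $902.00; balance $3,606.76

$902.00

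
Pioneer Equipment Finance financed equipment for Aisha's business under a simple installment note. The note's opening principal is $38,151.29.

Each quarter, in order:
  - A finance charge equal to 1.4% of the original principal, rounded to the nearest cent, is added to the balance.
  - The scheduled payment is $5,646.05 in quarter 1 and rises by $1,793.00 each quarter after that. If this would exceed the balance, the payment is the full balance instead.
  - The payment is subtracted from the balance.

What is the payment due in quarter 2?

$7,439.05

Quarter 1: opening $38,151.29; interest $534.12 → $38,685.41; payment $5,646.05; balance $33,039.36
Quarter 2: opening $33,039.36; interest $534.12 → $33,573.48; payment $7,439.05; balance $26,134.43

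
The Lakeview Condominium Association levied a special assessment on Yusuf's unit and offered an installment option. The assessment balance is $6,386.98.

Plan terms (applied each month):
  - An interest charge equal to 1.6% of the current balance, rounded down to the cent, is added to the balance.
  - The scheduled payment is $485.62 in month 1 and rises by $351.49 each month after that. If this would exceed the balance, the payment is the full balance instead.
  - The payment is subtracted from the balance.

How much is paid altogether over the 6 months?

$6,792.25

Month 1: opening $6,386.98; interest $102.19 → $6,489.17; payment $485.62; balance $6,003.55
Month 2: opening $6,003.55; interest $96.05 → $6,099.60; payment $837.11; balance $5,262.49
Month 3: opening $5,262.49; interest $84.19 → $5,346.68; payment $1,188.60; balance $4,158.08
Month 4: opening $4,158.08; interest $66.52 → $4,224.60; payment $1,540.09; balance $2,684.51
Month 5: opening $2,684.51; interest $42.95 → $2,727.46; payment $1,891.58; balance $835.88
Month 6: opening $835.88; interest $13.37 → $849.25; payment $849.25; balance $0.00
Total paid: $6,792.25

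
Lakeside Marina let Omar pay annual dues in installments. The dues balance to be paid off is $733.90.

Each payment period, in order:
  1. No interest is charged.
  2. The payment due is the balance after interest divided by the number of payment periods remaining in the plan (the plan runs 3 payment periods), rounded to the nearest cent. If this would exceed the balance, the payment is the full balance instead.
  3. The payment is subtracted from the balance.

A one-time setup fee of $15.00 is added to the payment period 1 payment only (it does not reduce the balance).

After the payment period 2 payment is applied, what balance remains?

# | Opening | Payment | Fee | End bal
1 | $733.90 | $244.63 | $15.00 | $489.27
2 | $489.27 | $244.64 | — | $244.63

$244.63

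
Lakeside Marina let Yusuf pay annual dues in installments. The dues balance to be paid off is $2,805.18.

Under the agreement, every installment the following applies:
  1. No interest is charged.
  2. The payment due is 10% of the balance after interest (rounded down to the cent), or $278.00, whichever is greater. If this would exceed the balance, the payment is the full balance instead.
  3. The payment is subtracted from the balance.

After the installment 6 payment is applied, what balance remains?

$1,134.67

Installment 1: $2,805.18 − $280.51 → $2,524.67
Installment 2: $2,524.67 − $278.00 → $2,246.67
Installment 3: $2,246.67 − $278.00 → $1,968.67
Installment 4: $1,968.67 − $278.00 → $1,690.67
Installment 5: $1,690.67 − $278.00 → $1,412.67
Installment 6: $1,412.67 − $278.00 → $1,134.67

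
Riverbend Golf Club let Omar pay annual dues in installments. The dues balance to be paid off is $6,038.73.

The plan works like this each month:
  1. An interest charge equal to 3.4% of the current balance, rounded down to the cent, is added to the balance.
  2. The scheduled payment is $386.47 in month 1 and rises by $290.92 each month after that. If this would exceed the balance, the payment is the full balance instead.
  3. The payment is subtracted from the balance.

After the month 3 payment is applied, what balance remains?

$4,593.91

Month 1: $6,038.73 +$205.31 interest = $6,244.04; pay $386.47 → $5,857.57
Month 2: $5,857.57 +$199.15 interest = $6,056.72; pay $677.39 → $5,379.33
Month 3: $5,379.33 +$182.89 interest = $5,562.22; pay $968.31 → $4,593.91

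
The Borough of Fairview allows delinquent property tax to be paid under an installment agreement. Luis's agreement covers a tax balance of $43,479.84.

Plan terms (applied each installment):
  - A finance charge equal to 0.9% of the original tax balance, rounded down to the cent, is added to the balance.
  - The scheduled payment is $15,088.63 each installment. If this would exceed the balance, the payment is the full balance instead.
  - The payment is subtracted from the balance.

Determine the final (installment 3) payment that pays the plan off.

$14,476.51

Installment 1: opening $43,479.84; interest $391.31 → $43,871.15; payment $15,088.63; balance $28,782.52
Installment 2: opening $28,782.52; interest $391.31 → $29,173.83; payment $15,088.63; balance $14,085.20
Installment 3: opening $14,085.20; interest $391.31 → $14,476.51; payment $14,476.51; balance $0.00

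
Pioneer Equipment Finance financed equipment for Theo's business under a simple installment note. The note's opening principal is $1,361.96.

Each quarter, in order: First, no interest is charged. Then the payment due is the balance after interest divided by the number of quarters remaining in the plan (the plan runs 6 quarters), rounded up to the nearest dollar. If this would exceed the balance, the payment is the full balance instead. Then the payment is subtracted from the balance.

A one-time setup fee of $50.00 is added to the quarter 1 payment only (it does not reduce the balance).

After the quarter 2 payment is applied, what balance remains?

# | Opening | Payment | Fee | End bal
1 | $1,361.96 | $227.00 | $50.00 | $1,134.96
2 | $1,134.96 | $227.00 | — | $907.96

$907.96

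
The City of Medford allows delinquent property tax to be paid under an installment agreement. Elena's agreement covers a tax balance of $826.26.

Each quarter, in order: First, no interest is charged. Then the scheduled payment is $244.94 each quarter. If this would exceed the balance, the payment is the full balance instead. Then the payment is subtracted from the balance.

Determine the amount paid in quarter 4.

$91.44

Quarter 1: opening $826.26; payment $244.94; balance $581.32
Quarter 2: opening $581.32; payment $244.94; balance $336.38
Quarter 3: opening $336.38; payment $244.94; balance $91.44
Quarter 4: opening $91.44; payment $91.44; balance $0.00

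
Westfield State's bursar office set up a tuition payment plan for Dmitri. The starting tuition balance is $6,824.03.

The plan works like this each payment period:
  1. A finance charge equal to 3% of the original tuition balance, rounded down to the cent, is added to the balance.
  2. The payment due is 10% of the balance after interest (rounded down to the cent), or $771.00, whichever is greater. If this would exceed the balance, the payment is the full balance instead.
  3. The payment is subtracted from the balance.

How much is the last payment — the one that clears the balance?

$233.39

# | Opening | Interest | Payment | End bal
1 | $6,824.03 | $204.72 | $771.00 | $6,257.75
2 | $6,257.75 | $204.72 | $771.00 | $5,691.47
3 | $5,691.47 | $204.72 | $771.00 | $5,125.19
4 | $5,125.19 | $204.72 | $771.00 | $4,558.91
5 | $4,558.91 | $204.72 | $771.00 | $3,992.63
6 | $3,992.63 | $204.72 | $771.00 | $3,426.35
7 | $3,426.35 | $204.72 | $771.00 | $2,860.07
8 | $2,860.07 | $204.72 | $771.00 | $2,293.79
9 | $2,293.79 | $204.72 | $771.00 | $1,727.51
10 | $1,727.51 | $204.72 | $771.00 | $1,161.23
11 | $1,161.23 | $204.72 | $771.00 | $594.95
12 | $594.95 | $204.72 | $771.00 | $28.67
13 | $28.67 | $204.72 | $233.39 | $0.00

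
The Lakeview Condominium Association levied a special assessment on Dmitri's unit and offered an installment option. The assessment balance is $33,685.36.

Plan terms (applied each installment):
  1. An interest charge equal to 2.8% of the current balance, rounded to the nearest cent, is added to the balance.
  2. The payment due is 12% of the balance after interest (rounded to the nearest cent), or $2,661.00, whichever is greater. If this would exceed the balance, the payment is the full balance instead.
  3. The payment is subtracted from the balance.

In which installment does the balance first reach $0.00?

14

Installment 1: opening $33,685.36; interest $943.19 → $34,628.55; payment $4,155.43; balance $30,473.12
Installment 2: opening $30,473.12; interest $853.25 → $31,326.37; payment $3,759.16; balance $27,567.21
Installment 3: opening $27,567.21; interest $771.88 → $28,339.09; payment $3,400.69; balance $24,938.40
Installment 4: opening $24,938.40; interest $698.28 → $25,636.68; payment $3,076.40; balance $22,560.28
Installment 5: opening $22,560.28; interest $631.69 → $23,191.97; payment $2,783.04; balance $20,408.93
Installment 6: opening $20,408.93; interest $571.45 → $20,980.38; payment $2,661.00; balance $18,319.38
Installment 7: opening $18,319.38; interest $512.94 → $18,832.32; payment $2,661.00; balance $16,171.32
Installment 8: opening $16,171.32; interest $452.80 → $16,624.12; payment $2,661.00; balance $13,963.12
Installment 9: opening $13,963.12; interest $390.97 → $14,354.09; payment $2,661.00; balance $11,693.09
Installment 10: opening $11,693.09; interest $327.41 → $12,020.50; payment $2,661.00; balance $9,359.50
Installment 11: opening $9,359.50; interest $262.07 → $9,621.57; payment $2,661.00; balance $6,960.57
Installment 12: opening $6,960.57; interest $194.90 → $7,155.47; payment $2,661.00; balance $4,494.47
Installment 13: opening $4,494.47; interest $125.85 → $4,620.32; payment $2,661.00; balance $1,959.32
Installment 14: opening $1,959.32; interest $54.86 → $2,014.18; payment $2,014.18; balance $0.00
Balance reaches $0.00 in installment 14.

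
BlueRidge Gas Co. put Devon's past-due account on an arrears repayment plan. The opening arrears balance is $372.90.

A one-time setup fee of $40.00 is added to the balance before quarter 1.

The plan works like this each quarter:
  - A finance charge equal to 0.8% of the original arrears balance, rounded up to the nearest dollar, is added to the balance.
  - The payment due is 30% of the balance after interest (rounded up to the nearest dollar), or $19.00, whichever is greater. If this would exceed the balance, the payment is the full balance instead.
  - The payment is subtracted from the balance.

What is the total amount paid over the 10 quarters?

$442.90

Quarter 1: opening $412.90; interest $3.00 → $415.90; payment $125.00; balance $290.90
Quarter 2: opening $290.90; interest $3.00 → $293.90; payment $89.00; balance $204.90
Quarter 3: opening $204.90; interest $3.00 → $207.90; payment $63.00; balance $144.90
Quarter 4: opening $144.90; interest $3.00 → $147.90; payment $45.00; balance $102.90
Quarter 5: opening $102.90; interest $3.00 → $105.90; payment $32.00; balance $73.90
Quarter 6: opening $73.90; interest $3.00 → $76.90; payment $24.00; balance $52.90
Quarter 7: opening $52.90; interest $3.00 → $55.90; payment $19.00; balance $36.90
Quarter 8: opening $36.90; interest $3.00 → $39.90; payment $19.00; balance $20.90
Quarter 9: opening $20.90; interest $3.00 → $23.90; payment $19.00; balance $4.90
Quarter 10: opening $4.90; interest $3.00 → $7.90; payment $7.90; balance $0.00
Total paid: $442.90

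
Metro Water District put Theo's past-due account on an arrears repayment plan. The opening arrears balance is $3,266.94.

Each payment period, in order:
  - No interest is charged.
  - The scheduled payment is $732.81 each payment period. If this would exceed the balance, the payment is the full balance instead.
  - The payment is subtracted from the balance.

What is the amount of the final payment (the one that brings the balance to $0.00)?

$335.70

Payment period 1: $3,266.94 − $732.81 → $2,534.13
Payment period 2: $2,534.13 − $732.81 → $1,801.32
Payment period 3: $1,801.32 − $732.81 → $1,068.51
Payment period 4: $1,068.51 − $732.81 → $335.70
Payment period 5: $335.70 − $335.70 → $0.00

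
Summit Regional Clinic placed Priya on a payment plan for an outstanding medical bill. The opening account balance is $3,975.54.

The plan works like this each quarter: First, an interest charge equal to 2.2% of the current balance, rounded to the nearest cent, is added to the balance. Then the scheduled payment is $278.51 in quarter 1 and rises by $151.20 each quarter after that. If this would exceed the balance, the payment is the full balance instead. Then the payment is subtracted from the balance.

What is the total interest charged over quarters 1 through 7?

# | Opening | Interest | Payment | End bal
1 | $3,975.54 | $87.46 | $278.51 | $3,784.49
2 | $3,784.49 | $83.26 | $429.71 | $3,438.04
3 | $3,438.04 | $75.64 | $580.91 | $2,932.77
4 | $2,932.77 | $64.52 | $732.11 | $2,265.18
5 | $2,265.18 | $49.83 | $883.31 | $1,431.70
6 | $1,431.70 | $31.50 | $1,034.51 | $428.69
7 | $428.69 | $9.43 | $438.12 | $0.00
Total interest: $87.46 + $83.26 + $75.64 + $64.52 + $49.83 + $31.50 + $9.43 = $401.64

$401.64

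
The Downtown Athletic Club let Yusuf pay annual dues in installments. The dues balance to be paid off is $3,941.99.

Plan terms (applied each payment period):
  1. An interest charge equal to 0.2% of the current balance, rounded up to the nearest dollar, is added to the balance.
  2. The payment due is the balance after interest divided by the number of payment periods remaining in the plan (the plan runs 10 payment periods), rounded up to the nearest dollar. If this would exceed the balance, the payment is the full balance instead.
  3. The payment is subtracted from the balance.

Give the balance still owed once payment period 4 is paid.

$2,384.99

Payment period 1: opening $3,941.99; interest $8.00 → $3,949.99; payment $395.00; balance $3,554.99
Payment period 2: opening $3,554.99; interest $8.00 → $3,562.99; payment $396.00; balance $3,166.99
Payment period 3: opening $3,166.99; interest $7.00 → $3,173.99; payment $397.00; balance $2,776.99
Payment period 4: opening $2,776.99; interest $6.00 → $2,782.99; payment $398.00; balance $2,384.99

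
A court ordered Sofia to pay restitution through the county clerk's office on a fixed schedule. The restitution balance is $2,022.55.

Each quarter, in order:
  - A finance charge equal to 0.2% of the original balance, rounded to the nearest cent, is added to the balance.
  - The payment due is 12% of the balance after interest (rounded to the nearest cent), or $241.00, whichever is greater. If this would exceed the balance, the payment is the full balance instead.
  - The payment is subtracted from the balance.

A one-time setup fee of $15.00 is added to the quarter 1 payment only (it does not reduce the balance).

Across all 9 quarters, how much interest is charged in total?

$36.45

Quarter 1: opening $2,022.55; interest $4.05 → $2,026.60; payment $243.19 (+ $15.00 fee); balance $1,783.41
Quarter 2: opening $1,783.41; interest $4.05 → $1,787.46; payment $241.00; balance $1,546.46
Quarter 3: opening $1,546.46; interest $4.05 → $1,550.51; payment $241.00; balance $1,309.51
Quarter 4: opening $1,309.51; interest $4.05 → $1,313.56; payment $241.00; balance $1,072.56
Quarter 5: opening $1,072.56; interest $4.05 → $1,076.61; payment $241.00; balance $835.61
Quarter 6: opening $835.61; interest $4.05 → $839.66; payment $241.00; balance $598.66
Quarter 7: opening $598.66; interest $4.05 → $602.71; payment $241.00; balance $361.71
Quarter 8: opening $361.71; interest $4.05 → $365.76; payment $241.00; balance $124.76
Quarter 9: opening $124.76; interest $4.05 → $128.81; payment $128.81; balance $0.00
Total interest: $4.05 + $4.05 + $4.05 + $4.05 + $4.05 + $4.05 + $4.05 + $4.05 + $4.05 = $36.45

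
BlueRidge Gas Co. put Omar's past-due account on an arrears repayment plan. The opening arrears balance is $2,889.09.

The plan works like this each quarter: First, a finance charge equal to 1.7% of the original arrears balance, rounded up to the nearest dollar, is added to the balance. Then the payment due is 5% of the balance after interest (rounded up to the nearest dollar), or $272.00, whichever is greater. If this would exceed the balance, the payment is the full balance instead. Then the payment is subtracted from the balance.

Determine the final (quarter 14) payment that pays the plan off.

Quarter 1: $2,889.09 +$50.00 interest = $2,939.09; pay $272.00 → $2,667.09
Quarter 2: $2,667.09 +$50.00 interest = $2,717.09; pay $272.00 → $2,445.09
Quarter 3: $2,445.09 +$50.00 interest = $2,495.09; pay $272.00 → $2,223.09
Quarter 4: $2,223.09 +$50.00 interest = $2,273.09; pay $272.00 → $2,001.09
Quarter 5: $2,001.09 +$50.00 interest = $2,051.09; pay $272.00 → $1,779.09
Quarter 6: $1,779.09 +$50.00 interest = $1,829.09; pay $272.00 → $1,557.09
Quarter 7: $1,557.09 +$50.00 interest = $1,607.09; pay $272.00 → $1,335.09
Quarter 8: $1,335.09 +$50.00 interest = $1,385.09; pay $272.00 → $1,113.09
Quarter 9: $1,113.09 +$50.00 interest = $1,163.09; pay $272.00 → $891.09
Quarter 10: $891.09 +$50.00 interest = $941.09; pay $272.00 → $669.09
Quarter 11: $669.09 +$50.00 interest = $719.09; pay $272.00 → $447.09
Quarter 12: $447.09 +$50.00 interest = $497.09; pay $272.00 → $225.09
Quarter 13: $225.09 +$50.00 interest = $275.09; pay $272.00 → $3.09
Quarter 14: $3.09 +$50.00 interest = $53.09; pay $53.09 → $0.00

$53.09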